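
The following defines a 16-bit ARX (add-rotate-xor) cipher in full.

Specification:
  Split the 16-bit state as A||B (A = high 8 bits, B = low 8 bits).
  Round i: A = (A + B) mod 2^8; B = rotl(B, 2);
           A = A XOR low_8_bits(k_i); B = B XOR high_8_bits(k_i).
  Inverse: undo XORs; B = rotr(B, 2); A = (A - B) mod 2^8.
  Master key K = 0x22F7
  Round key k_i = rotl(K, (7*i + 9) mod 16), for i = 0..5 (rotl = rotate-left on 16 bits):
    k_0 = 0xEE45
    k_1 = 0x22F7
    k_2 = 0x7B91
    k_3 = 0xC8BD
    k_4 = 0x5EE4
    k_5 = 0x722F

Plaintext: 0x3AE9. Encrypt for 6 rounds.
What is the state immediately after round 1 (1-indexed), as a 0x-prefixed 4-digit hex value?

s_0 = plaintext = 0x3AE9
s_1 = Round(s_0, k_0) = 0x6649
s_2 = Round(s_1, k_1) = 0x5807
s_3 = Round(s_2, k_2) = 0xCE67
s_4 = Round(s_3, k_3) = 0x8855
s_5 = Round(s_4, k_4) = 0x390B
s_6 = Round(s_5, k_5) = 0x6B5E

0x6649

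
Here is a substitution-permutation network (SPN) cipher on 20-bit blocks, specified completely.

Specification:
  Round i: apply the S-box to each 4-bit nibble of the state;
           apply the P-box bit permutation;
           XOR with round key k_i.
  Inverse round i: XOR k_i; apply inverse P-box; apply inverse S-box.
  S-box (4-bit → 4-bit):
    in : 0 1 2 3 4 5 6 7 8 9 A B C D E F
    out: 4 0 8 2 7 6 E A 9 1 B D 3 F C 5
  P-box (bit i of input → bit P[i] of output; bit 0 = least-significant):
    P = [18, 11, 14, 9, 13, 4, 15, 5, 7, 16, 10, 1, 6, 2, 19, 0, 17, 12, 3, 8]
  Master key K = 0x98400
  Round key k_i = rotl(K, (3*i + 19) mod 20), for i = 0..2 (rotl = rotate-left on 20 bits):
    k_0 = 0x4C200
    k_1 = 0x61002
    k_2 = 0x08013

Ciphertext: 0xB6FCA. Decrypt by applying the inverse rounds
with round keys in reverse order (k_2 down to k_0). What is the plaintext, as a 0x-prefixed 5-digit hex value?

0xE8468

s_0 = ciphertext = 0xB6FCA
s_1 = InvRound(s_0, k_2) = 0xBB446
s_2 = InvRound(s_1, k_1) = 0x145F9
s_3 = InvRound(s_2, k_0) = 0xE8468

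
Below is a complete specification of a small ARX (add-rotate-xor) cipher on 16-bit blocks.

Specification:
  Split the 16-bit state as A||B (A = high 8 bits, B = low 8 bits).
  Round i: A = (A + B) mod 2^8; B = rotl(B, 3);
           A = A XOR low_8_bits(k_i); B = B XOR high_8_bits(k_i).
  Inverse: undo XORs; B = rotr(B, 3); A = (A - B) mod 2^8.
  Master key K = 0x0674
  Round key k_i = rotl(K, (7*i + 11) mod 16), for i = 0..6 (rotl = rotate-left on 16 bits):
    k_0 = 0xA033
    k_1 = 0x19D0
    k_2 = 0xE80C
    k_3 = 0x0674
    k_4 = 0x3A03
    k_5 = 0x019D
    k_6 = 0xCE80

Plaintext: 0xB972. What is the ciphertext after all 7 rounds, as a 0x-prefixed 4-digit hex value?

0x998A

s_0 = plaintext = 0xB972
s_1 = Round(s_0, k_0) = 0x1833
s_2 = Round(s_1, k_1) = 0x9B80
s_3 = Round(s_2, k_2) = 0x17EC
s_4 = Round(s_3, k_3) = 0x7761
s_5 = Round(s_4, k_4) = 0xDB31
s_6 = Round(s_5, k_5) = 0x9188
s_7 = Round(s_6, k_6) = 0x998A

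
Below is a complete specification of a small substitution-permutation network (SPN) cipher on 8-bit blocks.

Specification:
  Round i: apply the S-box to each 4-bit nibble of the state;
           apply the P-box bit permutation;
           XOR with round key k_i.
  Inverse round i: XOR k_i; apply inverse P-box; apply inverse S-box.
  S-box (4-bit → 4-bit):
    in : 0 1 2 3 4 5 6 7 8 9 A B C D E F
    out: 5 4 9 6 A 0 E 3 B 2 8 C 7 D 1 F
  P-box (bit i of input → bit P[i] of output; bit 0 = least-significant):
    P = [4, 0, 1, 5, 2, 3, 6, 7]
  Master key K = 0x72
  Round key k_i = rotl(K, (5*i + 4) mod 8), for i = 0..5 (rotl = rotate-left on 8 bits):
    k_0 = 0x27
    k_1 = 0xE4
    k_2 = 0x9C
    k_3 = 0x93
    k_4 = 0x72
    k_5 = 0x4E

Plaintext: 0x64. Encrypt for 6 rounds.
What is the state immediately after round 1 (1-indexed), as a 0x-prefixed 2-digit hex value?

0xCE

s_0 = plaintext = 0x64
s_1 = Round(s_0, k_0) = 0xCE
s_2 = Round(s_1, k_1) = 0xB8
s_3 = Round(s_2, k_2) = 0x6D
s_4 = Round(s_3, k_3) = 0x69
s_5 = Round(s_4, k_4) = 0xBB
s_6 = Round(s_5, k_5) = 0xAC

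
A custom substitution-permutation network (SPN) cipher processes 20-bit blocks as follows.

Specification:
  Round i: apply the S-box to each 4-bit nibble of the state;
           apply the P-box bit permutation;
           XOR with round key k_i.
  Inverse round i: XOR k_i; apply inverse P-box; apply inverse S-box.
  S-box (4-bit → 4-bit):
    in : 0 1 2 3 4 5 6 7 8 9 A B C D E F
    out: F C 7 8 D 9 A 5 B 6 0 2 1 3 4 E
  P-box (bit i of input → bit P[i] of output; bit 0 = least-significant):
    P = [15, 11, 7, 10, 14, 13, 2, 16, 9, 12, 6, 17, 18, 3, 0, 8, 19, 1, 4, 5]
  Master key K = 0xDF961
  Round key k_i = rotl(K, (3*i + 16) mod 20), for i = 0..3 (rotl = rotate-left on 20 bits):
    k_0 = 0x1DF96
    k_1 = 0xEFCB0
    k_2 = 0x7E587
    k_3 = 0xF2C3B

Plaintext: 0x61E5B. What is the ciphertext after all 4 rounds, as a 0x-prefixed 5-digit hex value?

s_0 = plaintext = 0x61E5B
s_1 = Round(s_0, k_0) = 0x096F5
s_2 = Round(s_1, k_1) = 0x5488F
s_3 = Round(s_2, k_2) = 0x89A26
s_4 = Round(s_3, k_3) = 0x74014

0x74014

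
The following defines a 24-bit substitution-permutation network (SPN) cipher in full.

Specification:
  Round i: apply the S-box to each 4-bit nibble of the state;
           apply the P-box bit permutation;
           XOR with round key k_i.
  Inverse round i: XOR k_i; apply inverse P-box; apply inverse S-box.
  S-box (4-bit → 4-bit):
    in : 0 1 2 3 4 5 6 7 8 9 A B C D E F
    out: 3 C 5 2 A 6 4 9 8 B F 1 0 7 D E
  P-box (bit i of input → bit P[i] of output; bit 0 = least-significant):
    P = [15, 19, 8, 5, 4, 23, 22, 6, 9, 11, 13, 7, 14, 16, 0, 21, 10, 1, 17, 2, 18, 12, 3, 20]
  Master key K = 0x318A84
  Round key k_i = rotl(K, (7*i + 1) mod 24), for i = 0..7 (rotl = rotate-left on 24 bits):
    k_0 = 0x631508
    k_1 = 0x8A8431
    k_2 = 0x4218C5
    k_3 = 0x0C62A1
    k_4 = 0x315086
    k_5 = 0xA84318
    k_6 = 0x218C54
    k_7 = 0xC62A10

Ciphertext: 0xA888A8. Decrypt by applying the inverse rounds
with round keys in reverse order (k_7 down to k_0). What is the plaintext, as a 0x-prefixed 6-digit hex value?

0x832F9E

s_0 = ciphertext = 0xA888A8
s_1 = InvRound(s_0, k_7) = 0x268E29
s_2 = InvRound(s_1, k_6) = 0x215B78
s_3 = InvRound(s_2, k_5) = 0x3C3344
s_4 = InvRound(s_3, k_4) = 0xB30E85
s_5 = InvRound(s_4, k_3) = 0x7E9534
s_6 = InvRound(s_5, k_2) = 0x7B147A
s_7 = InvRound(s_6, k_1) = 0xF3FCFB
s_8 = InvRound(s_7, k_0) = 0x832F9E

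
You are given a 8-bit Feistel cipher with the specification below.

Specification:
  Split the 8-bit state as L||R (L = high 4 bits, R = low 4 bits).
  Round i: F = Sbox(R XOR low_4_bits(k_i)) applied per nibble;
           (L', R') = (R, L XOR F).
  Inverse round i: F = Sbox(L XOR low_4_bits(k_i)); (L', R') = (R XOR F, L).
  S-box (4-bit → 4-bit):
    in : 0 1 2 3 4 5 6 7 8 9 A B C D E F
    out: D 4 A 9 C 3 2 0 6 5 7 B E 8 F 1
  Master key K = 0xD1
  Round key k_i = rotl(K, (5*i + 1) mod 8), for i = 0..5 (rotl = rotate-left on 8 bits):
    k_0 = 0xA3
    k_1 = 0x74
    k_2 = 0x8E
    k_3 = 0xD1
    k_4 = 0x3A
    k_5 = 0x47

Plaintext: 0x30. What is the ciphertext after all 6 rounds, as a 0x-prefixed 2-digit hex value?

0x2D

s_0 = plaintext = 0x30
s_1 = Round(s_0, k_0) = 0x0A
s_2 = Round(s_1, k_1) = 0xAF
s_3 = Round(s_2, k_2) = 0xFE
s_4 = Round(s_3, k_3) = 0xEE
s_5 = Round(s_4, k_4) = 0xE2
s_6 = Round(s_5, k_5) = 0x2D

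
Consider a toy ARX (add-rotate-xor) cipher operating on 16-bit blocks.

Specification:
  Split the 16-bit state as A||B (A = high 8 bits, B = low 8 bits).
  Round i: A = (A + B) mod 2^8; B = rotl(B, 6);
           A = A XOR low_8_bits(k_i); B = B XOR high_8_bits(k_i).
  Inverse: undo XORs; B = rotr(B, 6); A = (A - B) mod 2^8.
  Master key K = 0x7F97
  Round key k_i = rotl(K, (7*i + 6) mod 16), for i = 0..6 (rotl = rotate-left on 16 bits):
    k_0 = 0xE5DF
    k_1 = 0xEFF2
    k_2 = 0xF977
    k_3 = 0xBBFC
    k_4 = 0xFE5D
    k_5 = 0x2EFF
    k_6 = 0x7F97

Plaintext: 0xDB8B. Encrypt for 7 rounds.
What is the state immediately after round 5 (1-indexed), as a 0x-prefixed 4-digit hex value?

0xC137

s_0 = plaintext = 0xDB8B
s_1 = Round(s_0, k_0) = 0xB907
s_2 = Round(s_1, k_1) = 0x322E
s_3 = Round(s_2, k_2) = 0x1772
s_4 = Round(s_3, k_3) = 0x7527
s_5 = Round(s_4, k_4) = 0xC137
s_6 = Round(s_5, k_5) = 0x07E3
s_7 = Round(s_6, k_6) = 0x7D87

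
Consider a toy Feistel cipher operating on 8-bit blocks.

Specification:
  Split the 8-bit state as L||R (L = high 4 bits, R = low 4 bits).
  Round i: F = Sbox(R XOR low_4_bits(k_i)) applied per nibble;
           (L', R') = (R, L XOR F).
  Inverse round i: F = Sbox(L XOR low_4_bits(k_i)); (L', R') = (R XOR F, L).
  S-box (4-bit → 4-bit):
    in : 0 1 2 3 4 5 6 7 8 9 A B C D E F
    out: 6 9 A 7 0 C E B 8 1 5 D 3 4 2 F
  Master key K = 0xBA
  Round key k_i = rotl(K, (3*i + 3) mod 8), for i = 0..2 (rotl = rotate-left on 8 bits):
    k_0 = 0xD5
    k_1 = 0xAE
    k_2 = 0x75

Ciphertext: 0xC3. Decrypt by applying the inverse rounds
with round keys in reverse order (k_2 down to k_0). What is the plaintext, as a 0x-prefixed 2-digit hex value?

0x7F

s_0 = ciphertext = 0xC3
s_1 = InvRound(s_0, k_2) = 0x2C
s_2 = InvRound(s_1, k_1) = 0xF2
s_3 = InvRound(s_2, k_0) = 0x7F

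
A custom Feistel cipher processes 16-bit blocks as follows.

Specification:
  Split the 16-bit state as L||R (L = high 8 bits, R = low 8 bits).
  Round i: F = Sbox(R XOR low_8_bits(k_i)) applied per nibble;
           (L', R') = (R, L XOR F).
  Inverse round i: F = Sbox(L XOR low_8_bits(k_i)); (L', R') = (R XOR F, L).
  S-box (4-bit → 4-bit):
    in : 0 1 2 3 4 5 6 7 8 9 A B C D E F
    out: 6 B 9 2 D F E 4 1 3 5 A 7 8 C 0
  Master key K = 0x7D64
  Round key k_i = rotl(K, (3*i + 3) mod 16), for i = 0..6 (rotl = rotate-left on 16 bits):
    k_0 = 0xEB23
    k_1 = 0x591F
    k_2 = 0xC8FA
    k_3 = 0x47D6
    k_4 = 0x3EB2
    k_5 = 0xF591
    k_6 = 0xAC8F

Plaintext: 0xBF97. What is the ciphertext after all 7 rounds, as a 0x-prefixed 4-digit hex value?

s_0 = plaintext = 0xBF97
s_1 = Round(s_0, k_0) = 0x9712
s_2 = Round(s_1, k_1) = 0x12FF
s_3 = Round(s_2, k_2) = 0xFF7D
s_4 = Round(s_3, k_3) = 0x7DA5
s_5 = Round(s_4, k_4) = 0xA5C9
s_6 = Round(s_5, k_5) = 0xC954
s_7 = Round(s_6, k_6) = 0x5443

0x5443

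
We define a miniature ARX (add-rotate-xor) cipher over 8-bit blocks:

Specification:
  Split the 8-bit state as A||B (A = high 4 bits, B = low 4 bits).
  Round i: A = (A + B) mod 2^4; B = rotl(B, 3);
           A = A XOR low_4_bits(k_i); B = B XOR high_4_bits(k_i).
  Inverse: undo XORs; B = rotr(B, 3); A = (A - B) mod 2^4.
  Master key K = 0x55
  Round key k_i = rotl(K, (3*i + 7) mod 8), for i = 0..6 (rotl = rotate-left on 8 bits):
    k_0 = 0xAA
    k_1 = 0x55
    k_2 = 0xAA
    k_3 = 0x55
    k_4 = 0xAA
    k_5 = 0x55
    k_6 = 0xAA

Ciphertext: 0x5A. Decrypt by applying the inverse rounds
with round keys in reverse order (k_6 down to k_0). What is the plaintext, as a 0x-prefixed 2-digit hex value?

0xA0

s_0 = ciphertext = 0x5A
s_1 = InvRound(s_0, k_6) = 0xF0
s_2 = InvRound(s_1, k_5) = 0x0A
s_3 = InvRound(s_2, k_4) = 0xA0
s_4 = InvRound(s_3, k_3) = 0x5A
s_5 = InvRound(s_4, k_2) = 0xF0
s_6 = InvRound(s_5, k_1) = 0x0A
s_7 = InvRound(s_6, k_0) = 0xA0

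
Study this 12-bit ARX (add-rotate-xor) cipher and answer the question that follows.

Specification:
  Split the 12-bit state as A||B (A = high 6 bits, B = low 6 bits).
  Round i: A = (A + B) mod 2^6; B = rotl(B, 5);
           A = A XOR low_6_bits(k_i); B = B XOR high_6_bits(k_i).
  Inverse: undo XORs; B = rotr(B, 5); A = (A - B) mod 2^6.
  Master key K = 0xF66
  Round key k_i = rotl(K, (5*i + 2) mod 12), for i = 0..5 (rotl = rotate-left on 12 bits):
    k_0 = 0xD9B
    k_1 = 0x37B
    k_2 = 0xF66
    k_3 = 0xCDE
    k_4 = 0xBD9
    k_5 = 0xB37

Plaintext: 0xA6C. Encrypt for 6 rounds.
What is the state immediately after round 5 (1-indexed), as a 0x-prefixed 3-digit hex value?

s_0 = plaintext = 0xA6C
s_1 = Round(s_0, k_0) = 0x3A0
s_2 = Round(s_1, k_1) = 0x55D
s_3 = Round(s_2, k_2) = 0x513
s_4 = Round(s_3, k_3) = 0xE5A
s_5 = Round(s_4, k_4) = 0x2A2
s_6 = Round(s_5, k_5) = 0x6FD

0x2A2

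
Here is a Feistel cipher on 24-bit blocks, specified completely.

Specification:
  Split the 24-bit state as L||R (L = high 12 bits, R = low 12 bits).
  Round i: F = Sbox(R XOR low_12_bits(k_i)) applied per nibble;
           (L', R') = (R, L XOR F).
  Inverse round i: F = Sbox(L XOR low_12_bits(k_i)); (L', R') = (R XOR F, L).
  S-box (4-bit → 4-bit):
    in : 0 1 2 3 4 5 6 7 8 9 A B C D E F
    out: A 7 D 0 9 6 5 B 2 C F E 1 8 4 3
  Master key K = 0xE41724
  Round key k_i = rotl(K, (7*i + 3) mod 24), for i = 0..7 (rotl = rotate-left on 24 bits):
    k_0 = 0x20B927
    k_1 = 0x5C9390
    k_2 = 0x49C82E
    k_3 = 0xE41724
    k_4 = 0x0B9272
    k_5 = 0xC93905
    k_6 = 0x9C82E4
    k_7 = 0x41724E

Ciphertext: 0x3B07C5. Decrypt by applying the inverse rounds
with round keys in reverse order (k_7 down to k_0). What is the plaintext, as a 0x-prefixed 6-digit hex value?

s_0 = ciphertext = 0x3B07C5
s_1 = InvRound(s_0, k_7) = 0x0F13B0
s_2 = InvRound(s_1, k_6) = 0xEC60F1
s_3 = InvRound(s_2, k_5) = 0xBE1EC6
s_4 = InvRound(s_3, k_4) = 0x206BE1
s_5 = InvRound(s_4, k_3) = 0xD3C206
s_6 = InvRound(s_5, k_2) = 0x47BD3C
s_7 = InvRound(s_6, k_1) = 0x67247B
s_8 = InvRound(s_7, k_0) = 0x71D672

0x71D672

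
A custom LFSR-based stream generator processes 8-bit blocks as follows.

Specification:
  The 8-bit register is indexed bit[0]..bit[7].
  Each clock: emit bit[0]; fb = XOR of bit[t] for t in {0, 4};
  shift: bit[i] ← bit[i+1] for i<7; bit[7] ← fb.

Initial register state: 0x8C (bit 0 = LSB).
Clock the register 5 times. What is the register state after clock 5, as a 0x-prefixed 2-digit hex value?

0x24

reg_0 = 0x8C
clock 1: out=0, reg = 0x46
clock 2: out=0, reg = 0x23
clock 3: out=1, reg = 0x91
clock 4: out=1, reg = 0x48
clock 5: out=0, reg = 0x24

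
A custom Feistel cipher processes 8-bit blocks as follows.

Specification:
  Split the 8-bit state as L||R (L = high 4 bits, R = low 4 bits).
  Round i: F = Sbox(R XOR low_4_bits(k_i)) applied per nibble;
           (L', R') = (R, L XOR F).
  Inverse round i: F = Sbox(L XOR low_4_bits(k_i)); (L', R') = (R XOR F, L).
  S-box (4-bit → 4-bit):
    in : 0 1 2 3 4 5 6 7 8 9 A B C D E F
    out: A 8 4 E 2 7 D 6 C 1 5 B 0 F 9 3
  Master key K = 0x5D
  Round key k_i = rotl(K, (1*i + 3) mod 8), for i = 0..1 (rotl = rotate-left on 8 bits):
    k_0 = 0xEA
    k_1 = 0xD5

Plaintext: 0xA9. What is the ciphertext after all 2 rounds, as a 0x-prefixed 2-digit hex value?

0x41

s_0 = plaintext = 0xA9
s_1 = Round(s_0, k_0) = 0x94
s_2 = Round(s_1, k_1) = 0x41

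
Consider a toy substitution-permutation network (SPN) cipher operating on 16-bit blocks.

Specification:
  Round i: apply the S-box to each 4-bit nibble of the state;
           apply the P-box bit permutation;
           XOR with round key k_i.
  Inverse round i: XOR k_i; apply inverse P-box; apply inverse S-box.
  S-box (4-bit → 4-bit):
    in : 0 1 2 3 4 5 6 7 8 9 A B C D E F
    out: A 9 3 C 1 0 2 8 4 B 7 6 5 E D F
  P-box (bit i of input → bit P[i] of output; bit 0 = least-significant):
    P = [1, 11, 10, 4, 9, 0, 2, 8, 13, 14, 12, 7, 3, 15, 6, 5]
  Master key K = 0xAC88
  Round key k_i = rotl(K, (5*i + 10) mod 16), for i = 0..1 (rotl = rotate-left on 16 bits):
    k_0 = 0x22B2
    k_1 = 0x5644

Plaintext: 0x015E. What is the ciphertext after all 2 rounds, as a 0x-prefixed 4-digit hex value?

s_0 = plaintext = 0x015E
s_1 = Round(s_0, k_0) = 0x8600
s_2 = Round(s_1, k_1) = 0x1F15

0x1F15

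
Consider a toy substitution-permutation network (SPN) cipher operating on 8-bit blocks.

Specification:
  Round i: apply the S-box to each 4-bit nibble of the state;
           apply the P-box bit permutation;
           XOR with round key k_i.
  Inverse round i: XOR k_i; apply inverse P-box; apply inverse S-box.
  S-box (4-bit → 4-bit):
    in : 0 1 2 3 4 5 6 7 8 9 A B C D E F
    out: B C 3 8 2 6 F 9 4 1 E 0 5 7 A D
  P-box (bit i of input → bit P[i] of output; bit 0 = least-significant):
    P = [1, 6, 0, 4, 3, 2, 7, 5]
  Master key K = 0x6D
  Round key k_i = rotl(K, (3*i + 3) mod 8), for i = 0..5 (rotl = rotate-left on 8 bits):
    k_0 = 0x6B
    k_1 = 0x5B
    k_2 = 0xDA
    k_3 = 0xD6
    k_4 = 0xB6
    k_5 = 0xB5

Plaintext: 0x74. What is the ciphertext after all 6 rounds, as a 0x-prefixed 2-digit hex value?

s_0 = plaintext = 0x74
s_1 = Round(s_0, k_0) = 0x03
s_2 = Round(s_1, k_1) = 0x67
s_3 = Round(s_2, k_2) = 0x64
s_4 = Round(s_3, k_3) = 0x3A
s_5 = Round(s_4, k_4) = 0xC7
s_6 = Round(s_5, k_5) = 0x2F

0x2F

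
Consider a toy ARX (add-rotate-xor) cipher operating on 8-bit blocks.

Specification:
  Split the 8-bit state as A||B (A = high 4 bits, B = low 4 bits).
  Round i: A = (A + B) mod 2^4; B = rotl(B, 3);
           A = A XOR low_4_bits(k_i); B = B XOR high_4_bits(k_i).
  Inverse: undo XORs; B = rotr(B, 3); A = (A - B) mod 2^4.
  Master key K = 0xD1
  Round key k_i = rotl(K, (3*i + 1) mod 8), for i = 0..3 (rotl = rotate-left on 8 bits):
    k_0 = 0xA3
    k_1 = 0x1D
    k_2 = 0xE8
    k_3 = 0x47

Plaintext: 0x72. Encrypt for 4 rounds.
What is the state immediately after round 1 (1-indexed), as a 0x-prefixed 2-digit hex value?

0xAB

s_0 = plaintext = 0x72
s_1 = Round(s_0, k_0) = 0xAB
s_2 = Round(s_1, k_1) = 0x8C
s_3 = Round(s_2, k_2) = 0xC8
s_4 = Round(s_3, k_3) = 0x30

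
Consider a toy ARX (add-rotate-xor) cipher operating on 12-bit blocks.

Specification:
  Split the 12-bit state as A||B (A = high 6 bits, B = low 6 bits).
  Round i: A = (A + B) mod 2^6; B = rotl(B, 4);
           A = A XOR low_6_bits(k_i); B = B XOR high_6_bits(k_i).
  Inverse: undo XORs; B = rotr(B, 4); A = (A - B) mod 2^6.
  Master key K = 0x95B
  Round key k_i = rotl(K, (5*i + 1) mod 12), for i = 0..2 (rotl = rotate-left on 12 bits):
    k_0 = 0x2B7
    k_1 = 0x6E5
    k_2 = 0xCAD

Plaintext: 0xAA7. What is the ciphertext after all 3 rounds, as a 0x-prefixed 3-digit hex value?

0x38B

s_0 = plaintext = 0xAA7
s_1 = Round(s_0, k_0) = 0x9B3
s_2 = Round(s_1, k_1) = 0xF27
s_3 = Round(s_2, k_2) = 0x38B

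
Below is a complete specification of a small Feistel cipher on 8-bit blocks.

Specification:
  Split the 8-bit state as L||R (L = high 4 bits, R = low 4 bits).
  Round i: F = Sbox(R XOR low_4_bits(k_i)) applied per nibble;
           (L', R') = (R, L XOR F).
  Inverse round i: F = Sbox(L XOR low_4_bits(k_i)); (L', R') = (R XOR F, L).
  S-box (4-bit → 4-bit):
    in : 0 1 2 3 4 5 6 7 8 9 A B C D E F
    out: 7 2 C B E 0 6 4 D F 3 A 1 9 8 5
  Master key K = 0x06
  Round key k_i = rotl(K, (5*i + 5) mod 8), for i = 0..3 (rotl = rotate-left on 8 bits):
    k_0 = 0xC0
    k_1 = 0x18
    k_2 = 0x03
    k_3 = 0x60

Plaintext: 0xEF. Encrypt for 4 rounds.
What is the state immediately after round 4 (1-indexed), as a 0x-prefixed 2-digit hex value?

s_0 = plaintext = 0xEF
s_1 = Round(s_0, k_0) = 0xFB
s_2 = Round(s_1, k_1) = 0xB4
s_3 = Round(s_2, k_2) = 0x4F
s_4 = Round(s_3, k_3) = 0xF1

0xF1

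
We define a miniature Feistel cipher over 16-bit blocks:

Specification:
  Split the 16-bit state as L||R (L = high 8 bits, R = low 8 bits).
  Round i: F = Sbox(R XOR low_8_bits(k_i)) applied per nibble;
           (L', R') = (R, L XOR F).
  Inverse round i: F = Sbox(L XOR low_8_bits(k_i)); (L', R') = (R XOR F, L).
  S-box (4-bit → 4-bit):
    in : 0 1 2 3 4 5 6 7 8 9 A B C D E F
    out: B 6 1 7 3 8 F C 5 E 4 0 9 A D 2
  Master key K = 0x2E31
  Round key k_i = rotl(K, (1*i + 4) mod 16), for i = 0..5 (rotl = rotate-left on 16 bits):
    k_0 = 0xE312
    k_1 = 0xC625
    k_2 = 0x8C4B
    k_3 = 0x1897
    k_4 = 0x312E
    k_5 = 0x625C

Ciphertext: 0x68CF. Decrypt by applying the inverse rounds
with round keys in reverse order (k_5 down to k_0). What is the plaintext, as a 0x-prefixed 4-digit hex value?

0x42E4

s_0 = ciphertext = 0x68CF
s_1 = InvRound(s_0, k_5) = 0xBC68
s_2 = InvRound(s_1, k_4) = 0x89BC
s_3 = InvRound(s_2, k_3) = 0xD189
s_4 = InvRound(s_3, k_2) = 0x6DD1
s_5 = InvRound(s_4, k_1) = 0xE46D
s_6 = InvRound(s_5, k_0) = 0x42E4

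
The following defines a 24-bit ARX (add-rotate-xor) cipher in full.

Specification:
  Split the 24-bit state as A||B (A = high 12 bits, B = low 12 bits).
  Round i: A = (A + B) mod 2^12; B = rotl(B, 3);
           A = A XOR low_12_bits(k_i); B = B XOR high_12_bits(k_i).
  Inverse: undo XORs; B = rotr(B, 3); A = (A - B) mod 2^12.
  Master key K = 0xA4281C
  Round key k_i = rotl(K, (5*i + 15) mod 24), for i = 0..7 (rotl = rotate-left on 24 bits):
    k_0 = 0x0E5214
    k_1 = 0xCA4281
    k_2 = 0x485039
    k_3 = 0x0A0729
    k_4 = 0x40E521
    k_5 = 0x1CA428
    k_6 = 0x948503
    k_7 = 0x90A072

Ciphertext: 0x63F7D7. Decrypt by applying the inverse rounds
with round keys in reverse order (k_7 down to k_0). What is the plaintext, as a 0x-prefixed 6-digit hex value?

s_0 = ciphertext = 0x63F7D7
s_1 = InvRound(s_0, k_7) = 0xA72BDB
s_2 = InvRound(s_1, k_6) = 0x91F652
s_3 = InvRound(s_2, k_5) = 0xC440F3
s_4 = InvRound(s_3, k_4) = 0xEC6A9F
s_5 = InvRound(s_4, k_3) = 0xAA8F47
s_6 = InvRound(s_5, k_2) = 0x519578
s_7 = InvRound(s_6, k_1) = 0xE5D93B
s_8 = InvRound(s_7, k_0) = 0xF0ED3B

0xF0ED3B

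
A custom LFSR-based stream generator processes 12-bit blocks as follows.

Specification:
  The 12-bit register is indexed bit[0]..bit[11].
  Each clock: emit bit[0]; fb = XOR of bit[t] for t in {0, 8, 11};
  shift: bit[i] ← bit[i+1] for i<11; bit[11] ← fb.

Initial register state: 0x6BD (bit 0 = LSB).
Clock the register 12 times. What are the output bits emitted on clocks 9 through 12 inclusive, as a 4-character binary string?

0110

reg_0 = 0x6BD
clock 1: out=1, reg = 0xB5E
clock 2: out=0, reg = 0x5AF
clock 3: out=1, reg = 0x2D7
clock 4: out=1, reg = 0x96B
clock 5: out=1, reg = 0xCB5
clock 6: out=1, reg = 0x65A
clock 7: out=0, reg = 0x32D
clock 8: out=1, reg = 0x196
clock 9: out=0, reg = 0x8CB
clock 10: out=1, reg = 0x465
clock 11: out=1, reg = 0xA32
clock 12: out=0, reg = 0xD19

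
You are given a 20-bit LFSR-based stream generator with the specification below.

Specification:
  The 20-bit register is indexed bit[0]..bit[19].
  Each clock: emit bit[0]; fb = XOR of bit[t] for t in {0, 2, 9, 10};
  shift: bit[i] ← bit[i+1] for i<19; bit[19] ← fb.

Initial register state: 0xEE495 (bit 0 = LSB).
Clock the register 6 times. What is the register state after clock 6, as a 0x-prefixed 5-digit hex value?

0xEFB92

reg_0 = 0xEE495
clock 1: out=1, reg = 0xF724A
clock 2: out=0, reg = 0xFB925
clock 3: out=1, reg = 0x7DC92
clock 4: out=0, reg = 0xBEE49
clock 5: out=1, reg = 0xDF724
clock 6: out=0, reg = 0xEFB92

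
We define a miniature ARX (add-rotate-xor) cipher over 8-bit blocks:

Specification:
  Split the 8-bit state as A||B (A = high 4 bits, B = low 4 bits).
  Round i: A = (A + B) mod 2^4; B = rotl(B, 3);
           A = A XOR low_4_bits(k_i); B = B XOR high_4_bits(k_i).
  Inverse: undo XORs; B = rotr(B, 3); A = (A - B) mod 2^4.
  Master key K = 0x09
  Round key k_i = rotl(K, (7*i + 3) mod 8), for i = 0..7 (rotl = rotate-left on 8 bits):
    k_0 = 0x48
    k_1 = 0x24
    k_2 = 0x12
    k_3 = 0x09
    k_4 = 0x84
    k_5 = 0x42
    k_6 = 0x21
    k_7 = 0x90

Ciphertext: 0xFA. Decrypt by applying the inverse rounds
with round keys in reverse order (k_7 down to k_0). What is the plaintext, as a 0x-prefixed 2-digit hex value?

s_0 = ciphertext = 0xFA
s_1 = InvRound(s_0, k_7) = 0x96
s_2 = InvRound(s_1, k_6) = 0x08
s_3 = InvRound(s_2, k_5) = 0x99
s_4 = InvRound(s_3, k_4) = 0xB2
s_5 = InvRound(s_4, k_3) = 0xE4
s_6 = InvRound(s_5, k_2) = 0x2A
s_7 = InvRound(s_6, k_1) = 0x51
s_8 = InvRound(s_7, k_0) = 0x3A

0x3A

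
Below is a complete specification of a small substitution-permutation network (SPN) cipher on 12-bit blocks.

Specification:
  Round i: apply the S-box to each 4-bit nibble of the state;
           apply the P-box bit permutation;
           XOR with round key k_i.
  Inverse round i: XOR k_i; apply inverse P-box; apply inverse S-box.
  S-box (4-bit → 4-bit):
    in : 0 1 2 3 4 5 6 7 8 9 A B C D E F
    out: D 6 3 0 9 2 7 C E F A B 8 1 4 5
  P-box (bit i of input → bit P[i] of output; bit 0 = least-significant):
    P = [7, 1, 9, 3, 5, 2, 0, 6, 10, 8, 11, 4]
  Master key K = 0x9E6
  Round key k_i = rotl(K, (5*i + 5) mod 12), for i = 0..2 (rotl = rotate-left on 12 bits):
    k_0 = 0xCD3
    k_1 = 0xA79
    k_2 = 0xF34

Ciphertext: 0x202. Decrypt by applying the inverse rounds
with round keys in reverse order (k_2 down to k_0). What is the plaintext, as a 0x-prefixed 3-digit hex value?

s_0 = ciphertext = 0x202
s_1 = InvRound(s_0, k_2) = 0x925
s_2 = InvRound(s_1, k_1) = 0xAA7
s_3 = InvRound(s_2, k_0) = 0x4BE

0x4BE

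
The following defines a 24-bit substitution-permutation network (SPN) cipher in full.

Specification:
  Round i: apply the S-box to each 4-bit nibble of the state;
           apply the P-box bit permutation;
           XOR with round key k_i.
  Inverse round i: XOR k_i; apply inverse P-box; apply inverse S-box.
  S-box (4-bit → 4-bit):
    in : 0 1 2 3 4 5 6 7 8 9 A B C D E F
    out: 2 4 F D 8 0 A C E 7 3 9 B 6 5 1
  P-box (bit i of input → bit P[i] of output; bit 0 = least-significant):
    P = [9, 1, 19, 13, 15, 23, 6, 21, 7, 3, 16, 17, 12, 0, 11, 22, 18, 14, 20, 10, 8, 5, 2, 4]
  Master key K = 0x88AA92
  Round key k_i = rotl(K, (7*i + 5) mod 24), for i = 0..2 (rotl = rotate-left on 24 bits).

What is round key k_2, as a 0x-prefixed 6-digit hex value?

K = 0x88AA92
k_0 = rotl(K, (7*0+5) mod 24) = rotl(K, 5) = 0x155251
k_1 = rotl(K, (7*1+5) mod 24) = rotl(K, 12) = 0xA9288A
k_2 = rotl(K, (7*2+5) mod 24) = rotl(K, 19) = 0x944554

0x944554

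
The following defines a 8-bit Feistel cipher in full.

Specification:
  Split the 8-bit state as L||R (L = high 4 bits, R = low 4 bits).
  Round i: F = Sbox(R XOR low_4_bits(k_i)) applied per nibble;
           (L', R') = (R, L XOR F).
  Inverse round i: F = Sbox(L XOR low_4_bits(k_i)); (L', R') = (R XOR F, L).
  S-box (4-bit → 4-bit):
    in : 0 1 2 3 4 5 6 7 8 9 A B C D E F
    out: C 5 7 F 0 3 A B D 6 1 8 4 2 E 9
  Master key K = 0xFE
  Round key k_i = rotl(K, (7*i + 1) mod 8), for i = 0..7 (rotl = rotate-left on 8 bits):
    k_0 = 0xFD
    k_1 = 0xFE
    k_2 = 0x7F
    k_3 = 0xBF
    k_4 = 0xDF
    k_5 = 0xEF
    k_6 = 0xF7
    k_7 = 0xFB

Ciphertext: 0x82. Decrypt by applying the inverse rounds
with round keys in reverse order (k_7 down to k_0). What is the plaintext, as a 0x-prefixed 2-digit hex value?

s_0 = ciphertext = 0x82
s_1 = InvRound(s_0, k_7) = 0xD8
s_2 = InvRound(s_1, k_6) = 0x9D
s_3 = InvRound(s_2, k_5) = 0x79
s_4 = InvRound(s_3, k_4) = 0x47
s_5 = InvRound(s_4, k_3) = 0xF4
s_6 = InvRound(s_5, k_2) = 0x8F
s_7 = InvRound(s_6, k_1) = 0x58
s_8 = InvRound(s_7, k_0) = 0x55

0x55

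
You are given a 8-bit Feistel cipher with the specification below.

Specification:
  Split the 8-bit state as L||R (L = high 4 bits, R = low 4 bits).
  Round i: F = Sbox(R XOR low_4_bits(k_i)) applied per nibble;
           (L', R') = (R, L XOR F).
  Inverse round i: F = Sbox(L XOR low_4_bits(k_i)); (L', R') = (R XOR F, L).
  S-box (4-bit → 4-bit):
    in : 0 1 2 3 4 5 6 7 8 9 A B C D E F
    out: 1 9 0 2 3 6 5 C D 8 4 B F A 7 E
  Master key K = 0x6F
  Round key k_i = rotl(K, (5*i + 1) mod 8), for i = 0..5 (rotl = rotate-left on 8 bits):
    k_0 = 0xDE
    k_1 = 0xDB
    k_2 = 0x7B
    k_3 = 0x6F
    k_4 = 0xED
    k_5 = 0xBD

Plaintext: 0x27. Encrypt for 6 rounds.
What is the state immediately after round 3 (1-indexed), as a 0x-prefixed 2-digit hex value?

0xEC

s_0 = plaintext = 0x27
s_1 = Round(s_0, k_0) = 0x7A
s_2 = Round(s_1, k_1) = 0xAE
s_3 = Round(s_2, k_2) = 0xEC
s_4 = Round(s_3, k_3) = 0xCC
s_5 = Round(s_4, k_4) = 0xC5
s_6 = Round(s_5, k_5) = 0x51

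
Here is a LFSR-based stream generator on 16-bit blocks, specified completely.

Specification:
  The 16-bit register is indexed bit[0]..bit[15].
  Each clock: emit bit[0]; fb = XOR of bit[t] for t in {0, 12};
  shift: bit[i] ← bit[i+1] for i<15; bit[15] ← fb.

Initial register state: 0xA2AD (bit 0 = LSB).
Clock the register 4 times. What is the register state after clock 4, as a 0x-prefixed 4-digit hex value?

reg_0 = 0xA2AD
clock 1: out=1, reg = 0xD156
clock 2: out=0, reg = 0xE8AB
clock 3: out=1, reg = 0xF455
clock 4: out=1, reg = 0x7A2A

0x7A2A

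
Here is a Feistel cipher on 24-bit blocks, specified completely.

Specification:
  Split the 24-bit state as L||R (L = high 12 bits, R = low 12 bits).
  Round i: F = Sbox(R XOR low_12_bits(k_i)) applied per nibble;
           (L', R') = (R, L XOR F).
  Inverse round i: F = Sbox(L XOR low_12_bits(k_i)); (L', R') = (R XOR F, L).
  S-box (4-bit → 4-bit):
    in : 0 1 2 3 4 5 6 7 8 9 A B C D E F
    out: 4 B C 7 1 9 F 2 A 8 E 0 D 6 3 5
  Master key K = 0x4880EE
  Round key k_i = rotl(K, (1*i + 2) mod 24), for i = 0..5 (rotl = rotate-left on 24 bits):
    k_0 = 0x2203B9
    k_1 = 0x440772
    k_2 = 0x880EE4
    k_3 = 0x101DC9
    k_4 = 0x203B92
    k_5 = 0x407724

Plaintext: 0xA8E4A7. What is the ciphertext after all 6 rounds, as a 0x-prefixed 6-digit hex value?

0xEC6D7E

s_0 = plaintext = 0xA8E4A7
s_1 = Round(s_0, k_0) = 0x4A783D
s_2 = Round(s_1, k_1) = 0x83D1B2
s_3 = Round(s_2, k_2) = 0x1B2DA2
s_4 = Round(s_3, k_3) = 0xDA2542
s_5 = Round(s_4, k_4) = 0x542EC6
s_6 = Round(s_5, k_5) = 0xEC6D7E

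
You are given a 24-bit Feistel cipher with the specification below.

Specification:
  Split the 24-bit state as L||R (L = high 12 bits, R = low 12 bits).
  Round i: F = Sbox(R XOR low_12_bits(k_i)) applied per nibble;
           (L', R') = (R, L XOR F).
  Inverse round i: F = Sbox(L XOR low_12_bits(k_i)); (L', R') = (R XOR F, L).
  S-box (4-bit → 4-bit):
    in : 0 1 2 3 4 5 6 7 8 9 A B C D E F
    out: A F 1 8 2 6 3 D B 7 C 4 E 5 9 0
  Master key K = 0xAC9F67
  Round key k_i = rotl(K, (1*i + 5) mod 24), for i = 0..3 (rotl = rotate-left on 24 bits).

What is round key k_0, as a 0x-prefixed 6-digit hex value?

K = 0xAC9F67
k_0 = rotl(K, (1*0+5) mod 24) = rotl(K, 5) = 0x93ECF5

0x93ECF5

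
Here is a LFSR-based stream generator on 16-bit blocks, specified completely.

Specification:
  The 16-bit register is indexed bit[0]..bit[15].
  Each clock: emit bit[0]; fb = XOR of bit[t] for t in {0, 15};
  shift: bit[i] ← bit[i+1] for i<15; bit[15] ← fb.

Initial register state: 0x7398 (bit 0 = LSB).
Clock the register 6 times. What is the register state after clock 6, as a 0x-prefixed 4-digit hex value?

0x21CE

reg_0 = 0x7398
clock 1: out=0, reg = 0x39CC
clock 2: out=0, reg = 0x1CE6
clock 3: out=0, reg = 0x0E73
clock 4: out=1, reg = 0x8739
clock 5: out=1, reg = 0x439C
clock 6: out=0, reg = 0x21CE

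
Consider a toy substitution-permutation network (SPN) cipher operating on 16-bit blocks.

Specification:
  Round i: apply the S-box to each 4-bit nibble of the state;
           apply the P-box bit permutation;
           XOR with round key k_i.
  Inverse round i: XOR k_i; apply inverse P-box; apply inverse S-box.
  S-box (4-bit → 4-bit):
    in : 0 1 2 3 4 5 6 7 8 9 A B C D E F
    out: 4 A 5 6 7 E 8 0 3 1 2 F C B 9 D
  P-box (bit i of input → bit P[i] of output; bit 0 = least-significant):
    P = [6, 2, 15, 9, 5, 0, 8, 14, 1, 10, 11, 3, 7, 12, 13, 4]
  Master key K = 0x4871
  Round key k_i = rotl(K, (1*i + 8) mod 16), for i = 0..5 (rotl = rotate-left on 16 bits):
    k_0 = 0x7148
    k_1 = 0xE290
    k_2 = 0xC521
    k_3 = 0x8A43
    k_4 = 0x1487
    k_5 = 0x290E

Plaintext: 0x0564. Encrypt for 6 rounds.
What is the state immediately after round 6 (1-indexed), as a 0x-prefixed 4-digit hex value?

s_0 = plaintext = 0x0564
s_1 = Round(s_0, k_0) = 0x9D04
s_2 = Round(s_1, k_1) = 0x675E
s_3 = Round(s_2, k_2) = 0x8670
s_4 = Round(s_3, k_3) = 0x1ACB
s_5 = Round(s_4, k_4) = 0xC3D3
s_6 = Round(s_5, k_5) = 0xC53B

0xC53B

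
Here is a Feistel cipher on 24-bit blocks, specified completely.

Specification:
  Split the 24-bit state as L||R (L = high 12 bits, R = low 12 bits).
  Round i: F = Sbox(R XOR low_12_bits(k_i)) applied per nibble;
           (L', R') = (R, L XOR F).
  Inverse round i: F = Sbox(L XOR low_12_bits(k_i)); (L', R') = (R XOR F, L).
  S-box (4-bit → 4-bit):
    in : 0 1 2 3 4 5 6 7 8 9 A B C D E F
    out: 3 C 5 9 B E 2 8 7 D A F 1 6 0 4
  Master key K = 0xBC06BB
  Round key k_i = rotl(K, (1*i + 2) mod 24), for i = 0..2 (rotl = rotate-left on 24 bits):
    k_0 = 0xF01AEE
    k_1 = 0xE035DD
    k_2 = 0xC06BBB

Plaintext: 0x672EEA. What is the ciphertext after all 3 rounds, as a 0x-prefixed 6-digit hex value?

s_0 = plaintext = 0x672EEA
s_1 = Round(s_0, k_0) = 0xEEAD49
s_2 = Round(s_1, k_1) = 0xD49931
s_3 = Round(s_2, k_2) = 0x931833

0x931833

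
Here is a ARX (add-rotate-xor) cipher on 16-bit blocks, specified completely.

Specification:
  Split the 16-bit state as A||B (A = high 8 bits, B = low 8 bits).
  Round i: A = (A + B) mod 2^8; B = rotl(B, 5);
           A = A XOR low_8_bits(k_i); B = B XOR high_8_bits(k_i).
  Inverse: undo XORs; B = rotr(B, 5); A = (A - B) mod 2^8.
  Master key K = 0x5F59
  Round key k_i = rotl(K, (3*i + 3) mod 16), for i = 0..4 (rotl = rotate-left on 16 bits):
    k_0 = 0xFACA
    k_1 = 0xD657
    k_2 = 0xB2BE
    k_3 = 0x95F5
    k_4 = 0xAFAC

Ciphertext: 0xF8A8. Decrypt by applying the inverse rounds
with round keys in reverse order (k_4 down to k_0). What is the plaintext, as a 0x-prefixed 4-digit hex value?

s_0 = ciphertext = 0xF8A8
s_1 = InvRound(s_0, k_4) = 0x1C38
s_2 = InvRound(s_1, k_3) = 0x7C6D
s_3 = InvRound(s_2, k_2) = 0xC4FE
s_4 = InvRound(s_3, k_1) = 0x5241
s_5 = InvRound(s_4, k_0) = 0xBBDD

0xBBDD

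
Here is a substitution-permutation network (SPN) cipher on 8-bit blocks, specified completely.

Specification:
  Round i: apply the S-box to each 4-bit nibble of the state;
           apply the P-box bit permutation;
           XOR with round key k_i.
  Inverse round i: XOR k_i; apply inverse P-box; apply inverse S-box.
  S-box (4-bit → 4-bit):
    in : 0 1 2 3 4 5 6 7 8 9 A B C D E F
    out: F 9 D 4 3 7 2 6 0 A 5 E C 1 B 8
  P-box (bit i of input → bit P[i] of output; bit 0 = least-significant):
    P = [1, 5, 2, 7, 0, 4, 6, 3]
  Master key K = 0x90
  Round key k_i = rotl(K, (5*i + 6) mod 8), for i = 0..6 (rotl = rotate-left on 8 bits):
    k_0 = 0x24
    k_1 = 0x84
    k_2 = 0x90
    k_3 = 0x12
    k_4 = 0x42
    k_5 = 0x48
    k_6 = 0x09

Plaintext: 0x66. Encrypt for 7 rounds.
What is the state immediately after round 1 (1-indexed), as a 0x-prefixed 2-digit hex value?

s_0 = plaintext = 0x66
s_1 = Round(s_0, k_0) = 0x14
s_2 = Round(s_1, k_1) = 0xAF
s_3 = Round(s_2, k_2) = 0x51
s_4 = Round(s_3, k_3) = 0xC1
s_5 = Round(s_4, k_4) = 0x88
s_6 = Round(s_5, k_5) = 0x48
s_7 = Round(s_6, k_6) = 0x18

0x14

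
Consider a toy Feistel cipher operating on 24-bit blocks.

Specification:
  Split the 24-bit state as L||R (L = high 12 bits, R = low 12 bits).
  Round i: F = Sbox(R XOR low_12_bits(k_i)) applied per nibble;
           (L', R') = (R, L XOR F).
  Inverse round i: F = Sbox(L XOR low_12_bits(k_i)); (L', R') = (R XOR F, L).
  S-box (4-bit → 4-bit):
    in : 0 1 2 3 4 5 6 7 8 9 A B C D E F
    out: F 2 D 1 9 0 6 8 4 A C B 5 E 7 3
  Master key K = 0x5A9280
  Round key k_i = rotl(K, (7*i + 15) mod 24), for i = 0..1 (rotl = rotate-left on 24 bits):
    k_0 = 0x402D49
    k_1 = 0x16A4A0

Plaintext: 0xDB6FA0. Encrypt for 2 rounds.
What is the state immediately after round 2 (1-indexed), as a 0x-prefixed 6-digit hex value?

s_0 = plaintext = 0xDB6FA0
s_1 = Round(s_0, k_0) = 0xFA00CC
s_2 = Round(s_1, k_1) = 0x0CC6C5

0x0CC6C5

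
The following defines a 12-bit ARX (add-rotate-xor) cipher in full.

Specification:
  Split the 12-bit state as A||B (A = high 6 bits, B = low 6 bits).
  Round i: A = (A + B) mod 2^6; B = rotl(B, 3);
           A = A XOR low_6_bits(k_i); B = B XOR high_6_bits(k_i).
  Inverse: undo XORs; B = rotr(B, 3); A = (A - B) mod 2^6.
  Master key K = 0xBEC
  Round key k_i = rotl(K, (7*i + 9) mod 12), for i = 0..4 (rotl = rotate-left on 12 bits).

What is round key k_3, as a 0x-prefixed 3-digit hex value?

0xB2F

K = 0xBEC
k_0 = rotl(K, (7*0+9) mod 12) = rotl(K, 9) = 0x97D
k_1 = rotl(K, (7*1+9) mod 12) = rotl(K, 4) = 0xECB
k_2 = rotl(K, (7*2+9) mod 12) = rotl(K, 11) = 0x5F6
k_3 = rotl(K, (7*3+9) mod 12) = rotl(K, 6) = 0xB2F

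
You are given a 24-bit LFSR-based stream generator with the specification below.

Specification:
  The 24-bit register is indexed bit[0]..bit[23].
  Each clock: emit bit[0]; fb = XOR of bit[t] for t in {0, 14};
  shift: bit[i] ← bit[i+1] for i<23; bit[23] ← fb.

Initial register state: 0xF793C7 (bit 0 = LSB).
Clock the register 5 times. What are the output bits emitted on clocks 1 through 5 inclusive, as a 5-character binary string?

11100

reg_0 = 0xF793C7
clock 1: out=1, reg = 0xFBC9E3
clock 2: out=1, reg = 0x7DE4F1
clock 3: out=1, reg = 0x3EF278
clock 4: out=0, reg = 0x9F793C
clock 5: out=0, reg = 0xCFBC9E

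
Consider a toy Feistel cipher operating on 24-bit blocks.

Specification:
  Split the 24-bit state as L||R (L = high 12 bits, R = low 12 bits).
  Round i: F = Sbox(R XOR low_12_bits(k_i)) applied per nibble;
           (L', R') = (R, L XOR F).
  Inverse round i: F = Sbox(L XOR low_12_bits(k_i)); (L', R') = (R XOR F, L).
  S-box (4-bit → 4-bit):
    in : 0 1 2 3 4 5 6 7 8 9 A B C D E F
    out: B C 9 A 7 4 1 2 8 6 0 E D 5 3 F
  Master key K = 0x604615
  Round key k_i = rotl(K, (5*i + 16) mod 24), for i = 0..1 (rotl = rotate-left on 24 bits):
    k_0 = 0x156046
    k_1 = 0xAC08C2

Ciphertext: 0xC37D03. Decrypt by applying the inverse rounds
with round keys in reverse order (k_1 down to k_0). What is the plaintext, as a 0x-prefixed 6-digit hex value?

s_0 = ciphertext = 0xC37D03
s_1 = InvRound(s_0, k_1) = 0xAF7C37
s_2 = InvRound(s_1, k_0) = 0xCDBAF7

0xCDBAF7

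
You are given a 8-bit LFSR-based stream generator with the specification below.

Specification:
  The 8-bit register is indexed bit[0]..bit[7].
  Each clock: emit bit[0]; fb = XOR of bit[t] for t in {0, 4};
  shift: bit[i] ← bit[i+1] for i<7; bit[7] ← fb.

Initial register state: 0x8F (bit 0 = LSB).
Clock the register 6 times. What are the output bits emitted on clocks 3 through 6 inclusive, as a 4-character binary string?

1100

reg_0 = 0x8F
clock 1: out=1, reg = 0xC7
clock 2: out=1, reg = 0xE3
clock 3: out=1, reg = 0xF1
clock 4: out=1, reg = 0x78
clock 5: out=0, reg = 0xBC
clock 6: out=0, reg = 0xDE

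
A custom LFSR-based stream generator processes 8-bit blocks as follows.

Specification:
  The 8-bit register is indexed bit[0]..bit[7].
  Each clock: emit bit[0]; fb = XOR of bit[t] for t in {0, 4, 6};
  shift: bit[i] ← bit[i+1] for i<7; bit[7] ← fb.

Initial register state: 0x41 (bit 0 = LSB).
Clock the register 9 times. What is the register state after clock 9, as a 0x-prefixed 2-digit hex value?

0x2A

reg_0 = 0x41
clock 1: out=1, reg = 0x20
clock 2: out=0, reg = 0x10
clock 3: out=0, reg = 0x88
clock 4: out=0, reg = 0x44
clock 5: out=0, reg = 0xA2
clock 6: out=0, reg = 0x51
clock 7: out=1, reg = 0xA8
clock 8: out=0, reg = 0x54
clock 9: out=0, reg = 0x2A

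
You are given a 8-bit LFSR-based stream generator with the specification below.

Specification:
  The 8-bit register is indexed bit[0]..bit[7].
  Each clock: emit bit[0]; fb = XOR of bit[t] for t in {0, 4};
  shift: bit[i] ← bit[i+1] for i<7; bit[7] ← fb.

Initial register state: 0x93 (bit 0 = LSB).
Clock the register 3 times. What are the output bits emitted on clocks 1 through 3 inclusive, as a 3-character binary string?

reg_0 = 0x93
clock 1: out=1, reg = 0x49
clock 2: out=1, reg = 0xA4
clock 3: out=0, reg = 0x52

110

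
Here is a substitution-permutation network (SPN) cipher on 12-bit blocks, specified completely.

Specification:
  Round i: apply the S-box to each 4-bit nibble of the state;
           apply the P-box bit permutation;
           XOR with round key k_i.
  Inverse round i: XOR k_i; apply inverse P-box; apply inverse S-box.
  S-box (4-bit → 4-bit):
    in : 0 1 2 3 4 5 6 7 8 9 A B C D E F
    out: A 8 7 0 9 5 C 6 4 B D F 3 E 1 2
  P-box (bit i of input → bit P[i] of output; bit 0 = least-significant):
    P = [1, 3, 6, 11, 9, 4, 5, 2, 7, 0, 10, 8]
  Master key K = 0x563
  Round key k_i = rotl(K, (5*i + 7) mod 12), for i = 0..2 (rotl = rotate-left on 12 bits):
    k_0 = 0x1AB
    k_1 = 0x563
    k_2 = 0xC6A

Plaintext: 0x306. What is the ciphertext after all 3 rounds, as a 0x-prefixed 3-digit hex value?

0x5B8

s_0 = plaintext = 0x306
s_1 = Round(s_0, k_0) = 0x9FF
s_2 = Round(s_1, k_1) = 0x4FA
s_3 = Round(s_2, k_2) = 0x5B8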